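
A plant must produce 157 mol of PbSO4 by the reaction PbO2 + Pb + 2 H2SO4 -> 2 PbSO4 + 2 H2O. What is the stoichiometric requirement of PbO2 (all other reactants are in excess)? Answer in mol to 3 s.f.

n(PbSO4) = 157.0 mol
n(PbO2) = (1/2) × 157.0 = 78.50 mol

78.5 mol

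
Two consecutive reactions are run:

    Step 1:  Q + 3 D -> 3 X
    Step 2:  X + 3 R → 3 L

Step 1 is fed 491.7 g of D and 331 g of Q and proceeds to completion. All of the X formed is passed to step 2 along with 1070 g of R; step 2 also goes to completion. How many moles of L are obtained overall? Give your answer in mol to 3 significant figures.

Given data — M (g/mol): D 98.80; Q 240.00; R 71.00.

12.4 mol

Step 1:
n(D) = 491.7 / 98.80 = 4.977 mol
n(Q) = 331.0 / 240.00 = 1.379 mol
n/ν for D = 4.977/3 = 1.659
n/ν for Q = 1.379/1 = 1.379
Smallest n/ν is Q → limiting reagent.
n(X) produced = (3/1) × 1.379 = 4.137 mol
Step 2:
n(X) available = 4.137 mol
n(R) = 1070 / 71.00 = 15.07 mol
n/ν for X = 4.137/1 = 4.137
n/ν for R = 15.07/3 = 5.023
Smallest n/ν is X → limiting reagent.
n(L) = (3/1) × 4.137 = 12.41 mol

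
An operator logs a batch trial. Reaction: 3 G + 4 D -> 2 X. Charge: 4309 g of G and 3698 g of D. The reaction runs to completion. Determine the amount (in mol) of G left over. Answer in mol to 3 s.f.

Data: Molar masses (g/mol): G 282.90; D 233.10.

3.33 mol

n(G) = 4309 / 282.90 = 15.23 mol
n(D) = 3698 / 233.10 = 15.86 mol
n/ν for G = 15.23/3 = 5.077
n/ν for D = 15.86/4 = 3.965
Smallest n/ν is D → limiting reagent.
G consumed = (3/4) × 15.86 = 11.90 mol
G remaining = 15.23 − 11.90 = 3.330 mol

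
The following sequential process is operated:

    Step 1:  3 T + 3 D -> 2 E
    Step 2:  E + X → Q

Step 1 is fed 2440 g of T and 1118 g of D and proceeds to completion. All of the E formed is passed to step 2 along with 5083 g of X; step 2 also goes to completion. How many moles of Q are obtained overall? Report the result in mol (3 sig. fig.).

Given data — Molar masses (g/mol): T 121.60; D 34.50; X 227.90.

Step 1:
n(T) = 2440 / 121.60 = 20.07 mol
n(D) = 1118 / 34.50 = 32.41 mol
n/ν for T = 20.07/3 = 6.690
n/ν for D = 32.41/3 = 10.80
Smallest n/ν is T → limiting reagent.
n(E) produced = (2/3) × 20.07 = 13.38 mol
Step 2:
n(E) available = 13.38 mol
n(X) = 5083 / 227.90 = 22.30 mol
n/ν for E = 13.38/1 = 13.38
n/ν for X = 22.30/1 = 22.30
Smallest n/ν is E → limiting reagent.
n(Q) = (1/1) × 13.38 = 13.38 mol

13.4 mol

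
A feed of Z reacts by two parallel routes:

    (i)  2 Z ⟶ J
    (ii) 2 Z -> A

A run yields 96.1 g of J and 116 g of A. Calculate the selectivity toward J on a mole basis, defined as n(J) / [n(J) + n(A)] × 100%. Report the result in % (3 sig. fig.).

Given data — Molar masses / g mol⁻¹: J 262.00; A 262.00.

n(J) = 96.1 / 262.00 = 0.3668 mol
n(A) = 116 / 262.00 = 0.4427 mol
selectivity = 0.3668/(0.3668+0.4427) × 100 = 45.31 %

45.3 %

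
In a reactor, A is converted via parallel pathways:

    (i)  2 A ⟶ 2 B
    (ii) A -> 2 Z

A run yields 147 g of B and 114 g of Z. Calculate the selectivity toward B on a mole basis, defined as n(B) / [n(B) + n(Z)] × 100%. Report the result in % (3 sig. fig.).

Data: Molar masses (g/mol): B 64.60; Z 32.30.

39.2 %

n(B) = 147 / 64.60 = 2.276 mol
n(Z) = 114 / 32.30 = 3.529 mol
selectivity = 2.276/(2.276+3.529) × 100 = 39.21 %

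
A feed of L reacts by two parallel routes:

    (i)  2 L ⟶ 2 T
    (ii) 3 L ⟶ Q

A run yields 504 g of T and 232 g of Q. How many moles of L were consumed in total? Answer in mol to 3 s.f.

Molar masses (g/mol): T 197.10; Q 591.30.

3.73 mol

n(T) = 504 / 197.10 = 2.557 mol
n(Q) = 232 / 591.30 = 0.3924 mol
n(L) via (i) = (2/2)×2.557 = 2.557 mol
n(L) via (ii) = (3/1)×0.3924 = 1.177 mol
total n(L) = 2.557 + 1.177 = 3.734 mol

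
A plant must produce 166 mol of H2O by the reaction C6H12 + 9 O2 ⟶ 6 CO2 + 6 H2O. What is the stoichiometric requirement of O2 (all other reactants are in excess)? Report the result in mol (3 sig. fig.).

249 mol

n(H2O) = 166.0 mol
n(O2) = (9/6) × 166.0 = 249.0 mol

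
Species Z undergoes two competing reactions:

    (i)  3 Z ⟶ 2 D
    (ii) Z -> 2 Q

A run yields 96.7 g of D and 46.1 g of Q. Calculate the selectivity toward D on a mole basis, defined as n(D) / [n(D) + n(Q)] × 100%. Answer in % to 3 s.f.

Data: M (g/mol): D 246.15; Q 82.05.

n(D) = 96.7 / 246.15 = 0.3928 mol
n(Q) = 46.1 / 82.05 = 0.5619 mol
selectivity = 0.3928/(0.3928+0.5619) × 100 = 41.14 %

41.1 %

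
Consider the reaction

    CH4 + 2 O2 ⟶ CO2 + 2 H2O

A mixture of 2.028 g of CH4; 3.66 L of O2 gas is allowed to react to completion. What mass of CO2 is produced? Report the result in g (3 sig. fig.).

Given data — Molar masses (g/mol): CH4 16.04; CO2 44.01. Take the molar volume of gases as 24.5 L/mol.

3.29 g

n(CH4) = 2.028 / 16.04 = 0.1264 mol
n(O2) = 3.660 / 24.5 = 0.1494 mol
n/ν for CH4 = 0.1264/1 = 0.1264
n/ν for O2 = 0.1494/2 = 0.07470
Smallest n/ν is O2 → limiting reagent.
n(CO2) = (1/2) × 0.1494 = 0.07470 mol
mass = 0.07470 × 44.01 = 3.288 g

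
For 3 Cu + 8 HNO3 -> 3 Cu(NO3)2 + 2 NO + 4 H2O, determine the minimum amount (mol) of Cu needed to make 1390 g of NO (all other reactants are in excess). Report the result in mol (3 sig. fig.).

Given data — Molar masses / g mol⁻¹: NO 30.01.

n(NO) = 1390 / 30.01 = 46.32 mol
n(Cu) = (3/2) × 46.32 = 69.48 mol

69.5 mol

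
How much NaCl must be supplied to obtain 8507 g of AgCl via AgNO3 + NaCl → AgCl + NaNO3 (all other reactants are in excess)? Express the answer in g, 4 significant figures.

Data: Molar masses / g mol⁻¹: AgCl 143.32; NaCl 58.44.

3469 g

n(AgCl) = 8507 / 143.32 = 59.36 mol
n(NaCl) = (1/1) × 59.36 = 59.36 mol
mass = 59.36 × 58.44 = 3469 g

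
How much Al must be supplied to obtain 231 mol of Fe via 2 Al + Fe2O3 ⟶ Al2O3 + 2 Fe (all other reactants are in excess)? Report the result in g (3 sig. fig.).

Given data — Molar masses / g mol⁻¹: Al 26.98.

n(Fe) = 231.0 mol
n(Al) = (2/2) × 231.0 = 231.0 mol
mass = 231.0 × 26.98 = 6232 g

6230 g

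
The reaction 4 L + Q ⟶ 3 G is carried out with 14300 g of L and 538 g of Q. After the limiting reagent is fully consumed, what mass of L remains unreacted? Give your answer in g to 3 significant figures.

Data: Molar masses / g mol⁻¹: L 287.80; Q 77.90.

6350 g

n(L) = 14300 / 287.80 = 49.69 mol
n(Q) = 538.0 / 77.90 = 6.906 mol
n/ν for L = 49.69/4 = 12.42
n/ν for Q = 6.906/1 = 6.906
Smallest n/ν is Q → limiting reagent.
L consumed = (4/1) × 6.906 = 27.62 mol
L remaining = 49.69 − 27.62 = 22.07 mol
mass = 22.07 × 287.80 = 6352 g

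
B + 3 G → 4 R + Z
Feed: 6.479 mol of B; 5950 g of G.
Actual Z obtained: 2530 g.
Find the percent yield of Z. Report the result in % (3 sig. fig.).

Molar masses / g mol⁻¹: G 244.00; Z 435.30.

89.7 %

n(B) = 6.479 mol
n(G) = 5950 / 244.00 = 24.39 mol
n/ν → B: 6.479, G: 8.130; B is limiting.
theoretical n(Z) = (1/1) × 6.479 = 6.479 mol → 2820 g
% yield = 2530 / 2820 × 100 = 89.72 %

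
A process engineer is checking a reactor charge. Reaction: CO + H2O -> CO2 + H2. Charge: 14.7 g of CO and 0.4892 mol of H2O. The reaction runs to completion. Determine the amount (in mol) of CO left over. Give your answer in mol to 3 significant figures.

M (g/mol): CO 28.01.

n(CO) = 14.70 / 28.01 = 0.5248 mol
n(H2O) = 0.4892 mol
n/ν for CO = 0.5248/1 = 0.5248
n/ν for H2O = 0.4892/1 = 0.4892
Smallest n/ν is H2O → limiting reagent.
CO consumed = (1/1) × 0.4892 = 0.4892 mol
CO remaining = 0.5248 − 0.4892 = 0.03560 mol

0.0356 mol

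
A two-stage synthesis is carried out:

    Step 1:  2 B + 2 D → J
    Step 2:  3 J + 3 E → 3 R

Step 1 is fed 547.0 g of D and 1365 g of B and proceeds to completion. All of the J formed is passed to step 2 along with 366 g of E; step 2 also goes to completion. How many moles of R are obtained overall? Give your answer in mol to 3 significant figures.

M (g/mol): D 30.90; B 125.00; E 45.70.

Step 1:
n(D) = 547.0 / 30.90 = 17.70 mol
n(B) = 1365 / 125.00 = 10.92 mol
n/ν → D: 8.850, B: 5.460; B is limiting.
n(J) produced = (1/2) × 10.92 = 5.460 mol
Step 2:
n(J) available = 5.460 mol
n(E) = 366.0 / 45.70 = 8.009 mol
n/ν → J: 1.820, E: 2.670; J is limiting.
n(R) = (3/3) × 5.460 = 5.460 mol

5.46 mol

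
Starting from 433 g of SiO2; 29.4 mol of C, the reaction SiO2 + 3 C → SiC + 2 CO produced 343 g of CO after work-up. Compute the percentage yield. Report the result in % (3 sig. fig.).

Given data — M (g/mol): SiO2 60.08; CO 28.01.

85.0 %

n(SiO2) = 433.0 / 60.08 = 7.207 mol
n(C) = 29.40 mol
n/ν → SiO2: 7.207, C: 9.800; SiO2 is limiting.
theoretical n(CO) = (2/1) × 7.207 = 14.41 mol → 403.6 g
% yield = 343 / 403.6 × 100 = 84.99 %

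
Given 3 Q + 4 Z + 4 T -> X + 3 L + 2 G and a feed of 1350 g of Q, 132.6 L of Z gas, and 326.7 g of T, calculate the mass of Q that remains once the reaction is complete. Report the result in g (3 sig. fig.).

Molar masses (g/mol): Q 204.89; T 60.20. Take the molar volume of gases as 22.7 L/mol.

n(Q) = 1350 / 204.89 = 6.589 mol
n(Z) = 132.6 / 22.7 = 5.841 mol
n(T) = 326.7 / 60.20 = 5.427 mol
n/ν for Q = 6.589/3 = 2.196
n/ν for Z = 5.841/4 = 1.460
n/ν for T = 5.427/4 = 1.357
Smallest n/ν is T → limiting reagent.
Q consumed = (3/4) × 5.427 = 4.070 mol
Q remaining = 6.589 − 4.070 = 2.519 mol
mass = 2.519 × 204.89 = 516.1 g

516 g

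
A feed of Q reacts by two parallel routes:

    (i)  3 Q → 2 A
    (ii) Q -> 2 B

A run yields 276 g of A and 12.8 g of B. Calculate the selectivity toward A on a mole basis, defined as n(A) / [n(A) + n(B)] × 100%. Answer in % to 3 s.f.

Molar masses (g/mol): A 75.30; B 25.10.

n(A) = 276 / 75.30 = 3.665 mol
n(B) = 12.8 / 25.10 = 0.5100 mol
selectivity = 3.665/(3.665+0.5100) × 100 = 87.78 %

87.8 %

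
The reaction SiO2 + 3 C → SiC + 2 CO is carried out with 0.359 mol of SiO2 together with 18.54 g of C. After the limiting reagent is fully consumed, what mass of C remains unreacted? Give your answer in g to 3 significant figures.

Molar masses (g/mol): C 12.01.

n(SiO2) = 0.3590 mol
n(C) = 18.54 / 12.01 = 1.544 mol
n/ν for SiO2 = 0.3590/1 = 0.3590
n/ν for C = 1.544/3 = 0.5147
Smallest n/ν is SiO2 → limiting reagent.
C consumed = (3/1) × 0.3590 = 1.077 mol
C remaining = 1.544 − 1.077 = 0.4670 mol
mass = 0.4670 × 12.01 = 5.609 g

5.61 g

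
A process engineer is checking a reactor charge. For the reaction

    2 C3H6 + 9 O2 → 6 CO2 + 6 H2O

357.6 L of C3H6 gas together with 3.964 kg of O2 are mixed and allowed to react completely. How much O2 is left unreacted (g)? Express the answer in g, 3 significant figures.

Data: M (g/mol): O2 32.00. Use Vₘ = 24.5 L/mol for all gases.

n(C3H6) = 357.6 / 24.5 = 14.60 mol
n(O2) = 3.964×1000 / 32.00 = 123.9 mol
n/ν → C3H6: 7.300, O2: 13.77; C3H6 is limiting.
O2 consumed = (9/2) × 14.60 = 65.70 mol
O2 remaining = 123.9 − 65.70 = 58.20 mol
mass = 58.20 × 32.00 = 1862 g

1860 g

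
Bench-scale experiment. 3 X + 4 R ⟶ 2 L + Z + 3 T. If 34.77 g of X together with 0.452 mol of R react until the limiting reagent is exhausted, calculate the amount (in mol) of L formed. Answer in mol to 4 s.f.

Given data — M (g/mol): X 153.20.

n(X) = 34.77 / 153.20 = 0.2270 mol
n(R) = 0.4520 mol
n/ν for X = 0.2270/3 = 0.07567
n/ν for R = 0.4520/4 = 0.1130
Smallest n/ν is X → limiting reagent.
n(L) = (2/3) × 0.2270 = 0.1513 mol

0.1513 mol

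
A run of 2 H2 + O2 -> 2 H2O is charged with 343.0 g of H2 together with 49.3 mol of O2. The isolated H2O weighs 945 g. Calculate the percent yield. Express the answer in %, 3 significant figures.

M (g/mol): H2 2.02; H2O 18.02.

53.2 %

n(H2) = 343.0 / 2.02 = 169.8 mol
n(O2) = 49.30 mol
n/ν for H2 = 169.8/2 = 84.90
n/ν for O2 = 49.30/1 = 49.30
Smallest n/ν is O2 → limiting reagent.
theoretical n(H2O) = (2/1) × 49.30 = 98.60 mol → 1777 g
% yield = 945 / 1777 × 100 = 53.18 %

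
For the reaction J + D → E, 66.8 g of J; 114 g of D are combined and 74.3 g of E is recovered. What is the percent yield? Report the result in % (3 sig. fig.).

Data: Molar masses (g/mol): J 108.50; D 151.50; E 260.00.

46.4 %

n(J) = 66.80 / 108.50 = 0.6157 mol
n(D) = 114.0 / 151.50 = 0.7525 mol
n/ν for J = 0.6157/1 = 0.6157
n/ν for D = 0.7525/1 = 0.7525
Smallest n/ν is J → limiting reagent.
theoretical n(E) = (1/1) × 0.6157 = 0.6157 mol → 160.1 g
% yield = 74.3 / 160.1 × 100 = 46.41 %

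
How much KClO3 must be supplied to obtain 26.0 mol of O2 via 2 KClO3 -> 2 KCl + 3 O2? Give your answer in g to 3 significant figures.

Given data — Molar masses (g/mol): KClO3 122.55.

2120 g

n(O2) = 26.00 mol
n(KClO3) = (2/3) × 26.00 = 17.33 mol
mass = 17.33 × 122.55 = 2124 g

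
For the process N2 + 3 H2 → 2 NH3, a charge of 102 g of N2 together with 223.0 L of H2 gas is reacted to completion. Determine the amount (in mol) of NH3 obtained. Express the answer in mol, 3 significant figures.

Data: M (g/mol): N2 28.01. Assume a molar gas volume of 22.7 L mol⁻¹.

6.55 mol

n(N2) = 102.0 / 28.01 = 3.642 mol
n(H2) = 223.0 / 22.7 = 9.824 mol
n/ν for N2 = 3.642/1 = 3.642
n/ν for H2 = 9.824/3 = 3.275
Smallest n/ν is H2 → limiting reagent.
n(NH3) = (2/3) × 9.824 = 6.549 mol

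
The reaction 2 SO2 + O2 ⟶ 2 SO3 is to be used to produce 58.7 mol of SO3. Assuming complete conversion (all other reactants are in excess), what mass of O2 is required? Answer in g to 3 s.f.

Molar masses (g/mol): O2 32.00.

n(SO3) = 58.70 mol
n(O2) = (1/2) × 58.70 = 29.35 mol
mass = 29.35 × 32.00 = 939.2 g

939 g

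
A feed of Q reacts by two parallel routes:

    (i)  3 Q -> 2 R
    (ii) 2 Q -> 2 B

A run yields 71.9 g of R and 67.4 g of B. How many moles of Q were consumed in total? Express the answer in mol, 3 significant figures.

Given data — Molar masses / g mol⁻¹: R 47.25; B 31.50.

4.42 mol

n(R) = 71.9 / 47.25 = 1.522 mol
n(B) = 67.4 / 31.50 = 2.140 mol
n(Q) via (i) = (3/2)×1.522 = 2.283 mol
n(Q) via (ii) = (2/2)×2.140 = 2.140 mol
total n(Q) = 2.283 + 2.140 = 4.423 mol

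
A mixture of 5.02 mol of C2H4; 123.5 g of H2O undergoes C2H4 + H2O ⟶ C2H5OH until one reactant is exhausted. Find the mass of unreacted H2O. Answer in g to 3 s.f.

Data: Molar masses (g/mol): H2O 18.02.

33.0 g

n(C2H4) = 5.020 mol
n(H2O) = 123.5 / 18.02 = 6.853 mol
n/ν → C2H4: 5.020, H2O: 6.853; C2H4 is limiting.
H2O consumed = (1/1) × 5.020 = 5.020 mol
H2O remaining = 6.853 − 5.020 = 1.833 mol
mass = 1.833 × 18.02 = 33.03 g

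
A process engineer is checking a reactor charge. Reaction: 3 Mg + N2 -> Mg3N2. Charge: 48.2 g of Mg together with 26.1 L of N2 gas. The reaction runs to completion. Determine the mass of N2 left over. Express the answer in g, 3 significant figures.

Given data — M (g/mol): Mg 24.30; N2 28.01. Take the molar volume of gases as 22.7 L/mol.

13.7 g

n(Mg) = 48.20 / 24.30 = 1.984 mol
n(N2) = 26.10 / 22.7 = 1.150 mol
n/ν for Mg = 1.984/3 = 0.6613
n/ν for N2 = 1.150/1 = 1.150
Smallest n/ν is Mg → limiting reagent.
N2 consumed = (1/3) × 1.984 = 0.6613 mol
N2 remaining = 1.150 − 0.6613 = 0.4887 mol
mass = 0.4887 × 28.01 = 13.69 g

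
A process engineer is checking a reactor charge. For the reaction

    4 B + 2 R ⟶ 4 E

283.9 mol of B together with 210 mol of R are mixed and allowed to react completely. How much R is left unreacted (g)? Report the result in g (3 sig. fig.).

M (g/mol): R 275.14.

18700 g

n(B) = 283.9 mol
n(R) = 210.0 mol
n/ν for B = 283.9/4 = 70.98
n/ν for R = 210.0/2 = 105.0
Smallest n/ν is B → limiting reagent.
R consumed = (2/4) × 283.9 = 142.0 mol
R remaining = 210.0 − 142.0 = 68.00 mol
mass = 68.00 × 275.14 = 18710 g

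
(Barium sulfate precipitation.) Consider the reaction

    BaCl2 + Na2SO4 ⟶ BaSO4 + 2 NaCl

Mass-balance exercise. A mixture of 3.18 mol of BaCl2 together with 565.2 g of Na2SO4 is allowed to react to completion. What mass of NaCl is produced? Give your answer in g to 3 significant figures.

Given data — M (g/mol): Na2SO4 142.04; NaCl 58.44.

372 g

n(BaCl2) = 3.180 mol
n(Na2SO4) = 565.2 / 142.04 = 3.979 mol
n/ν for BaCl2 = 3.180/1 = 3.180
n/ν for Na2SO4 = 3.979/1 = 3.979
Smallest n/ν is BaCl2 → limiting reagent.
n(NaCl) = (2/1) × 3.180 = 6.360 mol
mass = 6.360 × 58.44 = 371.7 g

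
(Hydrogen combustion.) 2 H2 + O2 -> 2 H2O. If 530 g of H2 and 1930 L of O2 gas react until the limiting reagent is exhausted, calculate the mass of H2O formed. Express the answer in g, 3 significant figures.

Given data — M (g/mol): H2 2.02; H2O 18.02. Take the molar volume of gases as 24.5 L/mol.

n(H2) = 530.0 / 2.02 = 262.4 mol
n(O2) = 1930 / 24.5 = 78.78 mol
n/ν for H2 = 262.4/2 = 131.2
n/ν for O2 = 78.78/1 = 78.78
Smallest n/ν is O2 → limiting reagent.
n(H2O) = (2/1) × 78.78 = 157.6 mol
mass = 157.6 × 18.02 = 2840 g

2840 g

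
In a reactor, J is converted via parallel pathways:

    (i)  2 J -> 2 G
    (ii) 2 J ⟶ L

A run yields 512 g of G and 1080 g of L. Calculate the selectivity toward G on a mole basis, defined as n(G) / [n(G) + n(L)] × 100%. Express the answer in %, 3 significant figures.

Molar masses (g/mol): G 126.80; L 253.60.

n(G) = 512 / 126.80 = 4.038 mol
n(L) = 1080 / 253.60 = 4.259 mol
selectivity = 4.038/(4.038+4.259) × 100 = 48.67 %

48.7 %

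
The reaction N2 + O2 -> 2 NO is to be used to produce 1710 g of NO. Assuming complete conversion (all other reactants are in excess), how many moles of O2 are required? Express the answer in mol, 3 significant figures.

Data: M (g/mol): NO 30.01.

28.5 mol

n(NO) = 1710 / 30.01 = 56.98 mol
n(O2) = (1/2) × 56.98 = 28.49 mol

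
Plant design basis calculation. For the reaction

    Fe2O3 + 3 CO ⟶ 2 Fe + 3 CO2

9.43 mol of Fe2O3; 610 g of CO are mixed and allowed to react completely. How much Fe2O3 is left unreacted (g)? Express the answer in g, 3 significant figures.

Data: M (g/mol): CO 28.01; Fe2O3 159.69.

347 g

n(Fe2O3) = 9.430 mol
n(CO) = 610.0 / 28.01 = 21.78 mol
n/ν for Fe2O3 = 9.430/1 = 9.430
n/ν for CO = 21.78/3 = 7.260
Smallest n/ν is CO → limiting reagent.
Fe2O3 consumed = (1/3) × 21.78 = 7.260 mol
Fe2O3 remaining = 9.430 − 7.260 = 2.170 mol
mass = 2.170 × 159.69 = 346.5 g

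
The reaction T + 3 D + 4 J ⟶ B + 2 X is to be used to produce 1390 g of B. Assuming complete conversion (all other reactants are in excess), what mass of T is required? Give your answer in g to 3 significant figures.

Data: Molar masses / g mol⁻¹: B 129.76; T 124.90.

n(B) = 1390 / 129.76 = 10.71 mol
n(T) = (1/1) × 10.71 = 10.71 mol
mass = 10.71 × 124.90 = 1338 g

1340 g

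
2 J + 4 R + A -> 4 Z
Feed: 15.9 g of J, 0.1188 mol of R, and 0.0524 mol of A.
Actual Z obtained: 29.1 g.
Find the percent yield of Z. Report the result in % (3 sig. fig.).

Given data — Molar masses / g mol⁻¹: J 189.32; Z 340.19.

72.0 %

n(J) = 15.90 / 189.32 = 0.08398 mol
n(R) = 0.1188 mol
n(A) = 0.05240 mol
n/ν → J: 0.04199, R: 0.02970, A: 0.05240; R is limiting.
theoretical n(Z) = (4/4) × 0.1188 = 0.1188 mol → 40.41 g
% yield = 29.1 / 40.41 × 100 = 72.01 %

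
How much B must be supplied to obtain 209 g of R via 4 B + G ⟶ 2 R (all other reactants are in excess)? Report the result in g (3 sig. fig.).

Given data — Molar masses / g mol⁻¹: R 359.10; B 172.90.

201 g

n(R) = 209 / 359.10 = 0.5820 mol
n(B) = (4/2) × 0.5820 = 1.164 mol
mass = 1.164 × 172.90 = 201.3 g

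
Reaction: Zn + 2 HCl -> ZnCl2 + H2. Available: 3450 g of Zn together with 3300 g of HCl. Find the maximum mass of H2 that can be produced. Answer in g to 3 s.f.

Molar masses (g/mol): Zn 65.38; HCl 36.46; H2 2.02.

91.4 g

n(Zn) = 3450 / 65.38 = 52.77 mol
n(HCl) = 3300 / 36.46 = 90.51 mol
n/ν for Zn = 52.77/1 = 52.77
n/ν for HCl = 90.51/2 = 45.26
Smallest n/ν is HCl → limiting reagent.
n(H2) = (1/2) × 90.51 = 45.26 mol
mass = 45.26 × 2.02 = 91.43 g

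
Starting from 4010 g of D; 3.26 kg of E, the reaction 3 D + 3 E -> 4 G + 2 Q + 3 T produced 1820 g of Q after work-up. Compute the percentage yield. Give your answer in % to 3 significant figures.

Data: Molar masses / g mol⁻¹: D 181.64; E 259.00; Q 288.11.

75.3 %

n(D) = 4010 / 181.64 = 22.08 mol
n(E) = 3.260×1000 / 259.00 = 12.59 mol
n/ν → D: 7.360, E: 4.197; E is limiting.
theoretical n(Q) = (2/3) × 12.59 = 8.393 mol → 2418 g
% yield = 1820 / 2418 × 100 = 75.27 %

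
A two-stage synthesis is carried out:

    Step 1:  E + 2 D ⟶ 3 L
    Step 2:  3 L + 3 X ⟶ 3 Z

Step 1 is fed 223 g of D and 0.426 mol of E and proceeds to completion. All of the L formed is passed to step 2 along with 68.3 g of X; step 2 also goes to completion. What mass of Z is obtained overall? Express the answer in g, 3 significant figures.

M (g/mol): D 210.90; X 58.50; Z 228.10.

Step 1:
n(D) = 223.0 / 210.90 = 1.057 mol
n(E) = 0.4260 mol
n/ν → D: 0.5285, E: 0.4260; E is limiting.
n(L) produced = (3/1) × 0.4260 = 1.278 mol
Step 2:
n(L) available = 1.278 mol
n(X) = 68.30 / 58.50 = 1.168 mol
n/ν → L: 0.4260, X: 0.3893; X is limiting.
n(Z) = (3/3) × 1.168 = 1.168 mol
mass = 1.168 × 228.10 = 266.4 g

266 g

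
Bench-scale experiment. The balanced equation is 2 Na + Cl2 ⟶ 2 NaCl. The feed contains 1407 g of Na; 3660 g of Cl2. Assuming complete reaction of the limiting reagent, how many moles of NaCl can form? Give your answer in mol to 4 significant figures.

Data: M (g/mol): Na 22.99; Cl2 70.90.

61.20 mol

n(Na) = 1407 / 22.99 = 61.20 mol
n(Cl2) = 3660 / 70.90 = 51.62 mol
n/ν for Na = 61.20/2 = 30.60
n/ν for Cl2 = 51.62/1 = 51.62
Smallest n/ν is Na → limiting reagent.
n(NaCl) = (2/2) × 61.20 = 61.20 mol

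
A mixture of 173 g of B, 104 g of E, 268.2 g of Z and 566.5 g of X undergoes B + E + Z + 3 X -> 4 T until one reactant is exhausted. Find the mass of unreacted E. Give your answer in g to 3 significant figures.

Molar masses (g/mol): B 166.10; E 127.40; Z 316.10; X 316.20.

n(B) = 173.0 / 166.10 = 1.042 mol
n(E) = 104.0 / 127.40 = 0.8163 mol
n(Z) = 268.2 / 316.10 = 0.8485 mol
n(X) = 566.5 / 316.20 = 1.792 mol
n/ν for B = 1.042/1 = 1.042
n/ν for E = 0.8163/1 = 0.8163
n/ν for Z = 0.8485/1 = 0.8485
n/ν for X = 1.792/3 = 0.5973
Smallest n/ν is X → limiting reagent.
E consumed = (1/3) × 1.792 = 0.5973 mol
E remaining = 0.8163 − 0.5973 = 0.2190 mol
mass = 0.2190 × 127.40 = 27.90 g

27.9 g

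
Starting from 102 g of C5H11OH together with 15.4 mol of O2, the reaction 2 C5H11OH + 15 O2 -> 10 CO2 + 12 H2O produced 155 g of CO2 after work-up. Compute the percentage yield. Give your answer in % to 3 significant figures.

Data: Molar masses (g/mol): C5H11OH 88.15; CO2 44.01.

n(C5H11OH) = 102.0 / 88.15 = 1.157 mol
n(O2) = 15.40 mol
n/ν → C5H11OH: 0.5785, O2: 1.027; C5H11OH is limiting.
theoretical n(CO2) = (10/2) × 1.157 = 5.785 mol → 254.6 g
% yield = 155 / 254.6 × 100 = 60.88 %

60.9 %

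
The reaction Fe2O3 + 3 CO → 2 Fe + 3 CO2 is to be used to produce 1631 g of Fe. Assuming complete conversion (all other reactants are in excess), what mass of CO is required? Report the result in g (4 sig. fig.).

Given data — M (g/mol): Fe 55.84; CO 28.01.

1227 g

n(Fe) = 1631 / 55.84 = 29.21 mol
n(CO) = (3/2) × 29.21 = 43.82 mol
mass = 43.82 × 28.01 = 1227 g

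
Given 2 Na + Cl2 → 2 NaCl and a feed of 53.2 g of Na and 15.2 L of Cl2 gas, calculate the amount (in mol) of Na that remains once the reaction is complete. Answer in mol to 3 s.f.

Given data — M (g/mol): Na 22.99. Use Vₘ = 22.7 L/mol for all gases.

n(Na) = 53.20 / 22.99 = 2.314 mol
n(Cl2) = 15.20 / 22.7 = 0.6696 mol
n/ν → Na: 1.157, Cl2: 0.6696; Cl2 is limiting.
Na consumed = (2/1) × 0.6696 = 1.339 mol
Na remaining = 2.314 − 1.339 = 0.9750 mol

0.975 mol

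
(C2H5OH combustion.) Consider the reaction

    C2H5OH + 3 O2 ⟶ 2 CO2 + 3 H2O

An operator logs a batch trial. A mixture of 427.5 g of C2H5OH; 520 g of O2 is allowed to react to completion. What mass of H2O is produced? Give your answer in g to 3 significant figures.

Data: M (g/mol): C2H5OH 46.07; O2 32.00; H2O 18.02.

293 g

n(C2H5OH) = 427.5 / 46.07 = 9.279 mol
n(O2) = 520.0 / 32.00 = 16.25 mol
n/ν for C2H5OH = 9.279/1 = 9.279
n/ν for O2 = 16.25/3 = 5.417
Smallest n/ν is O2 → limiting reagent.
n(H2O) = (3/3) × 16.25 = 16.25 mol
mass = 16.25 × 18.02 = 292.8 g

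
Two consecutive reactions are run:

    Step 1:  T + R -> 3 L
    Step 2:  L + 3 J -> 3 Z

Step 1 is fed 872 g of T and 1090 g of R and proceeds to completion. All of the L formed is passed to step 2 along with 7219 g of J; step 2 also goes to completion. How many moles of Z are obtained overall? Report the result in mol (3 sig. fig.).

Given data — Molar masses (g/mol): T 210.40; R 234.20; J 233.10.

Step 1:
n(T) = 872.0 / 210.40 = 4.144 mol
n(R) = 1090 / 234.20 = 4.654 mol
n/ν for T = 4.144/1 = 4.144
n/ν for R = 4.654/1 = 4.654
Smallest n/ν is T → limiting reagent.
n(L) produced = (3/1) × 4.144 = 12.43 mol
Step 2:
n(L) available = 12.43 mol
n(J) = 7219 / 233.10 = 30.97 mol
n/ν for L = 12.43/1 = 12.43
n/ν for J = 30.97/3 = 10.32
Smallest n/ν is J → limiting reagent.
n(Z) = (3/3) × 30.97 = 30.97 mol

31.0 mol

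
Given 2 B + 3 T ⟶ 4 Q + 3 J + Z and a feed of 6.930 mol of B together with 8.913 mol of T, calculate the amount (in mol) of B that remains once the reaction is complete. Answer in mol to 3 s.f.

n(B) = 6.930 mol
n(T) = 8.913 mol
n/ν → B: 3.465, T: 2.971; T is limiting.
B consumed = (2/3) × 8.913 = 5.942 mol
B remaining = 6.930 − 5.942 = 0.9880 mol

0.988 mol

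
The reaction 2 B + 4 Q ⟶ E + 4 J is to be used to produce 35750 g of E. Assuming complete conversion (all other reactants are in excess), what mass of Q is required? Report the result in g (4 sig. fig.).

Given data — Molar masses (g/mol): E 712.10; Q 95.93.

19260 g

n(E) = 35750 / 712.10 = 50.20 mol
n(Q) = (4/1) × 50.20 = 200.8 mol
mass = 200.8 × 95.93 = 19260 g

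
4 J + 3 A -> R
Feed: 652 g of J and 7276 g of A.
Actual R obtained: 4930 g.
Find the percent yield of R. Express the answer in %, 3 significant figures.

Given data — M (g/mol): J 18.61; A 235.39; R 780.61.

n(J) = 652.0 / 18.61 = 35.03 mol
n(A) = 7276 / 235.39 = 30.91 mol
n/ν for J = 35.03/4 = 8.758
n/ν for A = 30.91/3 = 10.30
Smallest n/ν is J → limiting reagent.
theoretical n(R) = (1/4) × 35.03 = 8.758 mol → 6837 g
% yield = 4930 / 6837 × 100 = 72.11 %

72.1 %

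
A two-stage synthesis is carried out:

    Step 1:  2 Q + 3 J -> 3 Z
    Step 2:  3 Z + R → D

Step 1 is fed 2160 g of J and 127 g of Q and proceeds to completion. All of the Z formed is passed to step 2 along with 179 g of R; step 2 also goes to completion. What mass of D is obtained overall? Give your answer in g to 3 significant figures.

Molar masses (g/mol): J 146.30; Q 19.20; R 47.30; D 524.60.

Step 1:
n(J) = 2160 / 146.30 = 14.76 mol
n(Q) = 127.0 / 19.20 = 6.615 mol
n/ν for J = 14.76/3 = 4.920
n/ν for Q = 6.615/2 = 3.308
Smallest n/ν is Q → limiting reagent.
n(Z) produced = (3/2) × 6.615 = 9.923 mol
Step 2:
n(Z) available = 9.923 mol
n(R) = 179.0 / 47.30 = 3.784 mol
n/ν for Z = 9.923/3 = 3.308
n/ν for R = 3.784/1 = 3.784
Smallest n/ν is Z → limiting reagent.
n(D) = (1/3) × 9.923 = 3.308 mol
mass = 3.308 × 524.60 = 1735 g

1740 g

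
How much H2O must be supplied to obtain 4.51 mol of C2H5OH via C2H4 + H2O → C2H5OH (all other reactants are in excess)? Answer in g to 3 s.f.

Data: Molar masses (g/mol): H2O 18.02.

81.3 g

n(C2H5OH) = 4.510 mol
n(H2O) = (1/1) × 4.510 = 4.510 mol
mass = 4.510 × 18.02 = 81.27 g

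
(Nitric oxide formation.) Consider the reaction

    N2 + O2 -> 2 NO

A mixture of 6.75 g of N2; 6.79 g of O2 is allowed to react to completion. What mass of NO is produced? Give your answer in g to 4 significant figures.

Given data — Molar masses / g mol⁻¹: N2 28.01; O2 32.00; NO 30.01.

n(N2) = 6.750 / 28.01 = 0.2410 mol
n(O2) = 6.790 / 32.00 = 0.2122 mol
n/ν for N2 = 0.2410/1 = 0.2410
n/ν for O2 = 0.2122/1 = 0.2122
Smallest n/ν is O2 → limiting reagent.
n(NO) = (2/1) × 0.2122 = 0.4244 mol
mass = 0.4244 × 30.01 = 12.74 g

12.74 g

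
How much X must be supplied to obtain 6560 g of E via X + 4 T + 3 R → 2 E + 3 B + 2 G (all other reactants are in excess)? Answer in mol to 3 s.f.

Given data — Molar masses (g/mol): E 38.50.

n(E) = 6560 / 38.50 = 170.4 mol
n(X) = (1/2) × 170.4 = 85.20 mol

85.2 mol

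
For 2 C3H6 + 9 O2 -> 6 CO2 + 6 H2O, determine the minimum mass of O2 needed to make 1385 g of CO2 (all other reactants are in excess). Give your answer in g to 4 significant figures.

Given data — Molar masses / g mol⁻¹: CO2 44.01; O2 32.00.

1511 g

n(CO2) = 1385 / 44.01 = 31.47 mol
n(O2) = (9/6) × 31.47 = 47.21 mol
mass = 47.21 × 32.00 = 1511 g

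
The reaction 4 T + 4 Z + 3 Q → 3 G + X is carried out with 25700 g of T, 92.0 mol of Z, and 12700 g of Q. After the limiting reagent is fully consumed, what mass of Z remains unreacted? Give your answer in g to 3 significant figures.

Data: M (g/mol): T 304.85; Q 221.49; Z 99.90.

n(T) = 25700 / 304.85 = 84.30 mol
n(Z) = 92.00 mol
n(Q) = 12700 / 221.49 = 57.34 mol
n/ν for T = 84.30/4 = 21.08
n/ν for Z = 92.00/4 = 23.00
n/ν for Q = 57.34/3 = 19.11
Smallest n/ν is Q → limiting reagent.
Z consumed = (4/3) × 57.34 = 76.45 mol
Z remaining = 92.00 − 76.45 = 15.55 mol
mass = 15.55 × 99.90 = 1553 g

1550 g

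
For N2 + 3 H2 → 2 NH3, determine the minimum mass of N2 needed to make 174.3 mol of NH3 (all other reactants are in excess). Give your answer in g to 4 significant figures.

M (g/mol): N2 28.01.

n(NH3) = 174.3 mol
n(N2) = (1/2) × 174.3 = 87.15 mol
mass = 87.15 × 28.01 = 2441 g

2441 g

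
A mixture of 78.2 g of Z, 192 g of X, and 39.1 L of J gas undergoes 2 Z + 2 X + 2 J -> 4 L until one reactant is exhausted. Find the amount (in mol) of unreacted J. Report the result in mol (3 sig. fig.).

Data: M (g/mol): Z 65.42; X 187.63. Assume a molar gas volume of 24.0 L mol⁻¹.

n(Z) = 78.20 / 65.42 = 1.195 mol
n(X) = 192.0 / 187.63 = 1.023 mol
n(J) = 39.10 / 24.0 = 1.629 mol
n/ν for Z = 1.195/2 = 0.5975
n/ν for X = 1.023/2 = 0.5115
n/ν for J = 1.629/2 = 0.8145
Smallest n/ν is X → limiting reagent.
J consumed = (2/2) × 1.023 = 1.023 mol
J remaining = 1.629 − 1.023 = 0.6060 mol

0.606 mol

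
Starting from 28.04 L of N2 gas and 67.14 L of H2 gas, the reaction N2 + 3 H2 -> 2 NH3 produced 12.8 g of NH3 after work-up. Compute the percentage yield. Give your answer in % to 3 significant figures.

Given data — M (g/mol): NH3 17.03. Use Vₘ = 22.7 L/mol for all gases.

38.1 %

n(N2) = 28.04 / 22.7 = 1.235 mol
n(H2) = 67.14 / 22.7 = 2.958 mol
n/ν → N2: 1.235, H2: 0.9860; H2 is limiting.
theoretical n(NH3) = (2/3) × 2.958 = 1.972 mol → 33.58 g
% yield = 12.8 / 33.58 × 100 = 38.12 %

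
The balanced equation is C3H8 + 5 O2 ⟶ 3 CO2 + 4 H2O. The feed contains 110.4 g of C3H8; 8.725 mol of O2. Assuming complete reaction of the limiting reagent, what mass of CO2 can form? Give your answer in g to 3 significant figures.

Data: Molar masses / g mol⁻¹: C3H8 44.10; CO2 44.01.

230 g

n(C3H8) = 110.4 / 44.10 = 2.503 mol
n(O2) = 8.725 mol
n/ν → C3H8: 2.503, O2: 1.745; O2 is limiting.
n(CO2) = (3/5) × 8.725 = 5.235 mol
mass = 5.235 × 44.01 = 230.4 g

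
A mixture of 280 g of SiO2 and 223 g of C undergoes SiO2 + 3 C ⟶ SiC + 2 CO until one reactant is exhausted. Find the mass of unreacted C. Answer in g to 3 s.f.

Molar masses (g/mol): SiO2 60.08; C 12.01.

55.1 g

n(SiO2) = 280.0 / 60.08 = 4.660 mol
n(C) = 223.0 / 12.01 = 18.57 mol
n/ν → SiO2: 4.660, C: 6.190; SiO2 is limiting.
C consumed = (3/1) × 4.660 = 13.98 mol
C remaining = 18.57 − 13.98 = 4.590 mol
mass = 4.590 × 12.01 = 55.13 g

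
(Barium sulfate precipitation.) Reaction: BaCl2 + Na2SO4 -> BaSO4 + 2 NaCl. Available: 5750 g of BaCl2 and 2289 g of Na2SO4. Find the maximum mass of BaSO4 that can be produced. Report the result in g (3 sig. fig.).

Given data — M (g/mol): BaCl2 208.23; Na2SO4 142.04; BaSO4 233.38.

3760 g

n(BaCl2) = 5750 / 208.23 = 27.61 mol
n(Na2SO4) = 2289 / 142.04 = 16.12 mol
n/ν for BaCl2 = 27.61/1 = 27.61
n/ν for Na2SO4 = 16.12/1 = 16.12
Smallest n/ν is Na2SO4 → limiting reagent.
n(BaSO4) = (1/1) × 16.12 = 16.12 mol
mass = 16.12 × 233.38 = 3762 g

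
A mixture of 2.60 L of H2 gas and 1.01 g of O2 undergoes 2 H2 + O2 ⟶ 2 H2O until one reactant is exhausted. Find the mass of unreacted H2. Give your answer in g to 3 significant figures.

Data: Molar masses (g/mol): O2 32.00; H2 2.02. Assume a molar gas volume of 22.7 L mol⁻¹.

n(H2) = 2.600 / 22.7 = 0.1145 mol
n(O2) = 1.010 / 32.00 = 0.03156 mol
n/ν for H2 = 0.1145/2 = 0.05725
n/ν for O2 = 0.03156/1 = 0.03156
Smallest n/ν is O2 → limiting reagent.
H2 consumed = (2/1) × 0.03156 = 0.06312 mol
H2 remaining = 0.1145 − 0.06312 = 0.05138 mol
mass = 0.05138 × 2.02 = 0.1038 g

0.104 g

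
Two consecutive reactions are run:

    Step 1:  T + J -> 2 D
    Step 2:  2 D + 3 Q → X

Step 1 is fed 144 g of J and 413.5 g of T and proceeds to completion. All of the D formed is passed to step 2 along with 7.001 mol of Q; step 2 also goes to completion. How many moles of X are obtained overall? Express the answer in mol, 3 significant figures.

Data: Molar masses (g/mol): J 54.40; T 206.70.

2.00 mol

Step 1:
n(J) = 144.0 / 54.40 = 2.647 mol
n(T) = 413.5 / 206.70 = 2.000 mol
n/ν → J: 2.647, T: 2.000; T is limiting.
n(D) produced = (2/1) × 2.000 = 4.000 mol
Step 2:
n(D) available = 4.000 mol
n(Q) = 7.001 mol
n/ν → D: 2.000, Q: 2.334; D is limiting.
n(X) = (1/2) × 4.000 = 2.000 mol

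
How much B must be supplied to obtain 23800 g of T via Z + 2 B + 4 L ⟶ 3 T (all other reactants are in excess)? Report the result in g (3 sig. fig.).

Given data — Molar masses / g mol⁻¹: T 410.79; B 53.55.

n(T) = 23800 / 410.79 = 57.94 mol
n(B) = (2/3) × 57.94 = 38.63 mol
mass = 38.63 × 53.55 = 2069 g

2070 g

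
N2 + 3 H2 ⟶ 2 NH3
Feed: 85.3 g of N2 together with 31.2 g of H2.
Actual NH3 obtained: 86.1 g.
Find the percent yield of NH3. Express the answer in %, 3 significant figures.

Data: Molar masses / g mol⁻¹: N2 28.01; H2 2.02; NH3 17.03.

n(N2) = 85.30 / 28.01 = 3.045 mol
n(H2) = 31.20 / 2.02 = 15.45 mol
n/ν for N2 = 3.045/1 = 3.045
n/ν for H2 = 15.45/3 = 5.150
Smallest n/ν is N2 → limiting reagent.
theoretical n(NH3) = (2/1) × 3.045 = 6.090 mol → 103.7 g
% yield = 86.1 / 103.7 × 100 = 83.03 %

83.0 %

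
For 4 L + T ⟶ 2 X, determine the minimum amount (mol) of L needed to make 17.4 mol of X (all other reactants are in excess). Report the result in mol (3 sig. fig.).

n(X) = 17.40 mol
n(L) = (4/2) × 17.40 = 34.80 mol

34.8 mol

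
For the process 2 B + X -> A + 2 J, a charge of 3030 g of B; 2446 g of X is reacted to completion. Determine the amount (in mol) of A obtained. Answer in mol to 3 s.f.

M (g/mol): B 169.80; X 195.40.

n(B) = 3030 / 169.80 = 17.84 mol
n(X) = 2446 / 195.40 = 12.52 mol
n/ν for B = 17.84/2 = 8.920
n/ν for X = 12.52/1 = 12.52
Smallest n/ν is B → limiting reagent.
n(A) = (1/2) × 17.84 = 8.920 mol

8.92 mol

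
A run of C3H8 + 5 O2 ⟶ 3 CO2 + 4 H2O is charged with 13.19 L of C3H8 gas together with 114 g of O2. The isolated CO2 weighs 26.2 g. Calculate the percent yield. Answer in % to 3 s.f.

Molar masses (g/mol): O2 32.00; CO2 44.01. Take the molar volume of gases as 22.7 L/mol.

n(C3H8) = 13.19 / 22.7 = 0.5811 mol
n(O2) = 114.0 / 32.00 = 3.563 mol
n/ν for C3H8 = 0.5811/1 = 0.5811
n/ν for O2 = 3.563/5 = 0.7126
Smallest n/ν is C3H8 → limiting reagent.
theoretical n(CO2) = (3/1) × 0.5811 = 1.743 mol → 76.71 g
% yield = 26.2 / 76.71 × 100 = 34.15 %

34.2 %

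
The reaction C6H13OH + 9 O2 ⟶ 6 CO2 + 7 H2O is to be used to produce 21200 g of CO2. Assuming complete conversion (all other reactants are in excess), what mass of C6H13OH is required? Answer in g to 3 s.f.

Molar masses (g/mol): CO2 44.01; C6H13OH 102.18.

n(CO2) = 21200 / 44.01 = 481.7 mol
n(C6H13OH) = (1/6) × 481.7 = 80.28 mol
mass = 80.28 × 102.18 = 8203 g

8200 g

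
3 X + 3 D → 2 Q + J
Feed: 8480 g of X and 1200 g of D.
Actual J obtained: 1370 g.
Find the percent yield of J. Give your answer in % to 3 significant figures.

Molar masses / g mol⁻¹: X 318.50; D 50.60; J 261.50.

66.3 %

n(X) = 8480 / 318.50 = 26.62 mol
n(D) = 1200 / 50.60 = 23.72 mol
n/ν for X = 26.62/3 = 8.873
n/ν for D = 23.72/3 = 7.907
Smallest n/ν is D → limiting reagent.
theoretical n(J) = (1/3) × 23.72 = 7.907 mol → 2068 g
% yield = 1370 / 2068 × 100 = 66.25 %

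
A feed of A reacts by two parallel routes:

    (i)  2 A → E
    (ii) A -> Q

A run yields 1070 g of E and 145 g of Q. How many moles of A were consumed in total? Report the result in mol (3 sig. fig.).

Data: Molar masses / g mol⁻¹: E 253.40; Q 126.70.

n(E) = 1070 / 253.40 = 4.223 mol
n(Q) = 145 / 126.70 = 1.144 mol
n(A) via (i) = (2/1)×4.223 = 8.446 mol
n(A) via (ii) = (1/1)×1.144 = 1.144 mol
total n(A) = 8.446 + 1.144 = 9.590 mol

9.59 mol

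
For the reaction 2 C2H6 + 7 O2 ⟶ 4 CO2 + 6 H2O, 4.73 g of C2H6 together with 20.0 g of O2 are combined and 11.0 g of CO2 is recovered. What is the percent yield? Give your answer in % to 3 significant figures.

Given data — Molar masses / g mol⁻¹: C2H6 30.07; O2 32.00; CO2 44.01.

79.4 %

n(C2H6) = 4.730 / 30.07 = 0.1573 mol
n(O2) = 20.00 / 32.00 = 0.6250 mol
n/ν for C2H6 = 0.1573/2 = 0.07865
n/ν for O2 = 0.6250/7 = 0.08929
Smallest n/ν is C2H6 → limiting reagent.
theoretical n(CO2) = (4/2) × 0.1573 = 0.3146 mol → 13.85 g
% yield = 11.0 / 13.85 × 100 = 79.42 %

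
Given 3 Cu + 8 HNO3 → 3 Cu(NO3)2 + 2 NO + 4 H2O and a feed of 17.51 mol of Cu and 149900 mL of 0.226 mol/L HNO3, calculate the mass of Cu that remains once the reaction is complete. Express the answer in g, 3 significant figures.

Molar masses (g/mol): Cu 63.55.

305 g

n(Cu) = 17.51 mol
n(HNO3) = 0.226 × 149900/1000 = 33.88 mol
n/ν → Cu: 5.837, HNO3: 4.235; HNO3 is limiting.
Cu consumed = (3/8) × 33.88 = 12.71 mol
Cu remaining = 17.51 − 12.71 = 4.800 mol
mass = 4.800 × 63.55 = 305.0 g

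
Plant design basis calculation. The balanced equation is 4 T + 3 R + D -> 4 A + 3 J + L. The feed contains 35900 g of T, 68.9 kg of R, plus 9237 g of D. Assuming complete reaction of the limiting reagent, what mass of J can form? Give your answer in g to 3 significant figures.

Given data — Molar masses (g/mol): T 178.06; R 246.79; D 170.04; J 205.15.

n(T) = 35900 / 178.06 = 201.6 mol
n(R) = 68.90×1000 / 246.79 = 279.2 mol
n(D) = 9237 / 170.04 = 54.32 mol
n/ν for T = 201.6/4 = 50.40
n/ν for R = 279.2/3 = 93.07
n/ν for D = 54.32/1 = 54.32
Smallest n/ν is T → limiting reagent.
n(J) = (3/4) × 201.6 = 151.2 mol
mass = 151.2 × 205.15 = 31020 g

31000 g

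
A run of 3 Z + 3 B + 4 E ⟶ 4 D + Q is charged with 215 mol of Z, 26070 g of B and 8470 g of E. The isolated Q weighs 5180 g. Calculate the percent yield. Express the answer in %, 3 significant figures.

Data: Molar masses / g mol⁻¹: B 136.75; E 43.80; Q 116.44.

92.0 %

n(Z) = 215.0 mol
n(B) = 26070 / 136.75 = 190.6 mol
n(E) = 8470 / 43.80 = 193.4 mol
n/ν → Z: 71.67, B: 63.53, E: 48.35; E is limiting.
theoretical n(Q) = (1/4) × 193.4 = 48.35 mol → 5630 g
% yield = 5180 / 5630 × 100 = 92.01 %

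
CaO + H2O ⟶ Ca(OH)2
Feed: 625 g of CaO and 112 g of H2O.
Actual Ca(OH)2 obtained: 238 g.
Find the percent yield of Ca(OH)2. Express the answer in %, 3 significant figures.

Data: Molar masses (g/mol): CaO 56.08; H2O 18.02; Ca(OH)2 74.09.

n(CaO) = 625.0 / 56.08 = 11.14 mol
n(H2O) = 112.0 / 18.02 = 6.215 mol
n/ν for CaO = 11.14/1 = 11.14
n/ν for H2O = 6.215/1 = 6.215
Smallest n/ν is H2O → limiting reagent.
theoretical n(Ca(OH)2) = (1/1) × 6.215 = 6.215 mol → 460.5 g
% yield = 238 / 460.5 × 100 = 51.68 %

51.7 %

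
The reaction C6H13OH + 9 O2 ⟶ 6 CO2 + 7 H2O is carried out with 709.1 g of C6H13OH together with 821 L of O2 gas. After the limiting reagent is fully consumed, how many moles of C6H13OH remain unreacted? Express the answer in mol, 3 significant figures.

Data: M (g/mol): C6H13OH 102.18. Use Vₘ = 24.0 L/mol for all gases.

n(C6H13OH) = 709.1 / 102.18 = 6.940 mol
n(O2) = 821.0 / 24.0 = 34.21 mol
n/ν for C6H13OH = 6.940/1 = 6.940
n/ν for O2 = 34.21/9 = 3.801
Smallest n/ν is O2 → limiting reagent.
C6H13OH consumed = (1/9) × 34.21 = 3.801 mol
C6H13OH remaining = 6.940 − 3.801 = 3.139 mol

3.14 mol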